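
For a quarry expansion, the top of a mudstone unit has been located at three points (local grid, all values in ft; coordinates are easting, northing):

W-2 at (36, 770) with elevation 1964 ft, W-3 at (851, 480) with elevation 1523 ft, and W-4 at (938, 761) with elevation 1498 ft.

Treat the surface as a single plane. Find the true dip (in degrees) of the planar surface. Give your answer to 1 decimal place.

27.5°

Let the plane be z = a·easting + b·northing + c.
W-3−W-2: 815a − 290b = −441;  W-4−W-2: 902a − 9b = −466.
Solving gives a = −0.51592, b = 0.07077.
Gradient magnitude |∇z| = √(a² + b²) = √(0.26618 + 0.00501) = 0.52075.
True dip = arctan(0.52075) = 27.5°, dipping toward E (azimuth ≈ 098°).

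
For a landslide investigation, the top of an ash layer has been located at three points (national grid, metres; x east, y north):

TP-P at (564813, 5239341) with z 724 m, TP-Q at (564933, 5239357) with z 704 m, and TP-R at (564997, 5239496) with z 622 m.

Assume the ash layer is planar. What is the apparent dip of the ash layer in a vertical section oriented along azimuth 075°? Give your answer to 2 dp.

13.07°

Two edge vectors: TP-P→TP-Q = (120, 16, -20), TP-P→TP-R = (184, 155, -102).
Normal n = (TP-P→TP-Q) × (TP-P→TP-R) = (1468, 8560, 15656).
So ∂z/∂x = −n_x/n_z = −0.09377 and ∂z/∂y = −n_y/n_z = −0.54676.
Unit vector along 075° is (sin 75°, cos 75°) = (0.9659, 0.2588).
Slope in that direction = a·(0.9659) + b·(0.2588) = −0.23208.
Apparent dip = arctan|0.23208| = 13.07° (true dip is 29.0°, so apparent ≤ true as expected).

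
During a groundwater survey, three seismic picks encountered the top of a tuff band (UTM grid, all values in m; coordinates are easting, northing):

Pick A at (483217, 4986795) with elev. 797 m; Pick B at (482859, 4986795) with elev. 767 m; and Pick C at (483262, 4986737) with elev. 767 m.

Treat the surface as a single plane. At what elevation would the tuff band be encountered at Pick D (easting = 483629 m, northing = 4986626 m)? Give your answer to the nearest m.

Let the plane be z = a·easting + b·northing + c.
Pick B−Pick A: −358a + 0b = −30;  Pick C−Pick A: 45a − 58b = −30.
Solving gives a = 0.08379888, b = 0.58225775.
Then c = 797 − a·483217 − b·4986795 = −2943296.10.
At (483629, 4986626): z = 40527.6 + 2903501.7 − 2943296.10 = 733.1 m.

733 m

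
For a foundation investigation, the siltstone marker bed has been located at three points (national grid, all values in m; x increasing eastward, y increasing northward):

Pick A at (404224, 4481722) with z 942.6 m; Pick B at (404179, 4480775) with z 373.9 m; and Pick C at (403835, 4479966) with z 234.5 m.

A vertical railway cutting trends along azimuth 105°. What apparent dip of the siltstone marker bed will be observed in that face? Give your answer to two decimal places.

51.66°

Let the plane be z = a·x + b·y + c.
Pick B−Pick A: −45a − 947b = −568.7;  Pick C−Pick A: −389a − 1756b = −708.1.
Solving gives a = −1.13375, b = 0.65440.
Unit vector along 105° is (sin 105°, cos 105°) = (0.9659, -0.2588).
Slope in that direction = a·(0.9659) + b·(-0.2588) = −1.26449.
Apparent dip = arctan|1.26449| = 51.66° (true dip is 52.6°, so apparent ≤ true as expected).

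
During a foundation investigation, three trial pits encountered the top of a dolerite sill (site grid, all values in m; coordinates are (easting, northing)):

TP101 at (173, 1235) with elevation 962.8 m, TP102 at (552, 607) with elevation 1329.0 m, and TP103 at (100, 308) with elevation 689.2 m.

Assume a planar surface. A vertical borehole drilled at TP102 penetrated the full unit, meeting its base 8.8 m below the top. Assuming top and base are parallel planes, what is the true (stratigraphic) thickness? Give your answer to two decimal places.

5.36 m

Two edge vectors: TP101→TP102 = (379, -628, 366.2), TP101→TP103 = (-73, -927, -273.6).
Normal n = (TP101→TP102) × (TP101→TP103) = (511288.2, 76961.8, -397177).
So ∂z/∂E = −n_x/n_z = 1.28731 and ∂z/∂N = −n_y/n_z = 0.19377.
|∇z| = √(a²+b²) = 1.30181, so dip δ = arctan(1.30181) = 52.47°.
True thickness = vertical thickness × cos δ = 8.8 × cos 52.47° = 5.36 m.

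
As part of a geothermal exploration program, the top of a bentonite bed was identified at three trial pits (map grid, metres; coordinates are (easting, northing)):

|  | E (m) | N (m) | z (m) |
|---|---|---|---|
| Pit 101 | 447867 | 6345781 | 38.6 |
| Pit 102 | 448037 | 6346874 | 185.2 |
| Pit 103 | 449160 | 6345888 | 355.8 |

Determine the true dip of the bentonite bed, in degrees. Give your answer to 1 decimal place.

Let the plane be z = a·E + b·N + c.
Pit 102−Pit 101: 170a + 1093b = 146.6;  Pit 103−Pit 101: 1293a + 107b = 317.2.
Solving gives a = 0.23728, b = 0.09722.
Gradient magnitude |∇z| = √(a² + b²) = √(0.05630 + 0.00945) = 0.25642.
True dip = arctan(0.25642) = 14.4°, dipping toward WSW (azimuth ≈ 248°).

14.4°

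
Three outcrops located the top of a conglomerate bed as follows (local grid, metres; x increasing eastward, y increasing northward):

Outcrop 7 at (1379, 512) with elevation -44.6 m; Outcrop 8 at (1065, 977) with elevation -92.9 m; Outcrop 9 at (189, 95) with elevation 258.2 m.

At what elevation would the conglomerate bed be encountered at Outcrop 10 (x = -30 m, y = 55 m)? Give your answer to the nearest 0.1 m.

305.7 m

Two edge vectors: Outcrop 7→Outcrop 8 = (-314, 465, -48.3), Outcrop 7→Outcrop 9 = (-1190, -417, 302.8).
Normal n = (Outcrop 7→Outcrop 8) × (Outcrop 7→Outcrop 9) = (120660.9, 152556.2, 684288).
So ∂z/∂x = −n_x/n_z = −0.176331 and ∂z/∂y = −n_y/n_z = −0.222942.
Intercept c from Outcrop 7: -44.6 + 243.16 + 114.15 = 312.71.
At (-30, 55): z = 5.3 − 12.3 + 312.71 = 305.7 m.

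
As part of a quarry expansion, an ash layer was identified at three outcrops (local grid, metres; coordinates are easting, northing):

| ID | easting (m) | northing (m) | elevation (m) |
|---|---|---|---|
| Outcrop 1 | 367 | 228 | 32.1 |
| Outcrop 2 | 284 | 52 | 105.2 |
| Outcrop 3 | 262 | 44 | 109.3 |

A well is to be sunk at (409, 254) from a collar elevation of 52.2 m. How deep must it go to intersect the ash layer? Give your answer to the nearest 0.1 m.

32.2 m

Two edge vectors: Outcrop 1→Outcrop 2 = (-83, -176, 73.1), Outcrop 1→Outcrop 3 = (-105, -184, 77.2).
Normal n = (Outcrop 1→Outcrop 2) × (Outcrop 1→Outcrop 3) = (-136.8, -1267.9, -3208).
So ∂z/∂easting = −n_x/n_z = −0.04264 and ∂z/∂northing = −n_y/n_z = −0.39523.
Intercept c from Outcrop 1: 32.1 + 15.65 + 90.11 = 137.86.
At (409, 254): z_contact = −17.44 − 100.39 + 137.86 = 20.03 m.
Depth below ground = 52.2 − 20.03 = 32.2 m.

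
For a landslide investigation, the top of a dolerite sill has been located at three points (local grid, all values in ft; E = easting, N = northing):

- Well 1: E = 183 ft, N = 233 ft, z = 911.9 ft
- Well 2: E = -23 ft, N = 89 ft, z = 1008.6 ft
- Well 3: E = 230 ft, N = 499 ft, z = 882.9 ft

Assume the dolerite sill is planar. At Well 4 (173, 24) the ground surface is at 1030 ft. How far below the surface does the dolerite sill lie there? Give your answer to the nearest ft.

Two edge vectors: Well 1→Well 2 = (-206, -144, 96.7), Well 1→Well 3 = (47, 266, -29).
Normal n = (Well 1→Well 2) × (Well 1→Well 3) = (-21546.2, -1429.1, -48028).
So ∂z/∂E = −n_x/n_z = −0.44862 and ∂z/∂N = −n_y/n_z = −0.02976.
Intercept c from Well 1: 911.9 + 82.10 + 6.93 = 1000.93.
At (173, 24): z_contact = −77.6 − 0.7 + 1000.93 = 922.6 ft.
Depth below ground = 1030 − 922.6 = 107 ft.

107 ft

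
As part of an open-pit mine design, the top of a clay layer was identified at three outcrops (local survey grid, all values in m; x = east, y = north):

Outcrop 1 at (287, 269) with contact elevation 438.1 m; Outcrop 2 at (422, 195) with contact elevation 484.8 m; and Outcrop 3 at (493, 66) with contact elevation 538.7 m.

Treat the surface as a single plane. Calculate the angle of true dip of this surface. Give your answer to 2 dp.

Let the plane be z = a·x + b·y + c.
Outcrop 2−Outcrop 1: 135a − 74b = 46.7;  Outcrop 3−Outcrop 1: 206a − 203b = 100.6.
Solving gives a = 0.16740, b = −0.32570.
Gradient magnitude |∇z| = √(a² + b²) = √(0.02802 + 0.10608) = 0.36620.
True dip = arctan(0.36620) = 20.11°, dipping toward NNW (azimuth ≈ 333°).

20.11°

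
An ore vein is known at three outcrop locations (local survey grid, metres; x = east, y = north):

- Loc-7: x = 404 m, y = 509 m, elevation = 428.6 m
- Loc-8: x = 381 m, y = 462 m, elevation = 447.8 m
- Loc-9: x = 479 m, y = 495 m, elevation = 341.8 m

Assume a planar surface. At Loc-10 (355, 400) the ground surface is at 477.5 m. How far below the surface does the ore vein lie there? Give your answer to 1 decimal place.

Two edge vectors: Loc-7→Loc-8 = (-23, -47, 19.2), Loc-7→Loc-9 = (75, -14, -86.8).
Normal n = (Loc-7→Loc-8) × (Loc-7→Loc-9) = (4348.4, -556.4, 3847).
So ∂z/∂x = −n_x/n_z = −1.13034 and ∂z/∂y = −n_y/n_z = 0.14463.
Intercept c from Loc-7: 428.6 + 456.66 − 73.62 = 811.64.
At (355, 400): z_contact = −401.27 + 57.85 + 811.64 = 468.22 m.
Depth below ground = 477.5 − 468.22 = 9.3 m.

9.3 m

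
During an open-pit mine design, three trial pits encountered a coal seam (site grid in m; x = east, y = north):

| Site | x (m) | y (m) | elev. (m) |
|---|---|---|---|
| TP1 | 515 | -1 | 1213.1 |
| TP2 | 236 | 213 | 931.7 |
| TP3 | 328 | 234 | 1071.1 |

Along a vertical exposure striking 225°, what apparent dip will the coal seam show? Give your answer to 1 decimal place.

53.5°

Two edge vectors: TP1→TP2 = (-279, 214, -281.4), TP1→TP3 = (-187, 235, -142).
Normal n = (TP1→TP2) × (TP1→TP3) = (35741, 13003.8, -25547).
So ∂z/∂x = −n_x/n_z = 1.39903 and ∂z/∂y = −n_y/n_z = 0.50901.
Unit vector along 225° is (sin 225°, cos 225°) = (-0.7071, -0.7071).
Slope in that direction = a·(-0.7071) + b·(-0.7071) = −1.34919.
Apparent dip = arctan|1.34919| = 53.5° (true dip is 56.1°, so apparent ≤ true as expected).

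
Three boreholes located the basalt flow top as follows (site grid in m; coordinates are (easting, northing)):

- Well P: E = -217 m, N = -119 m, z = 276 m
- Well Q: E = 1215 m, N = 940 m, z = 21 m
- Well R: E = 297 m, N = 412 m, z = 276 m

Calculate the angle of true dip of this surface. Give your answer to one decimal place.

41.1°

Let the plane be z = a·E + b·N + c.
Well Q−Well P: 1432a + 1059b = −255;  Well R−Well P: 514a + 531b = 0.
Solving gives a = −0.62668, b = 0.60662.
Gradient magnitude |∇z| = √(a² + b²) = √(0.39273 + 0.36799) = 0.87219.
True dip = arctan(0.87219) = 41.1°, dipping toward SE (azimuth ≈ 134°).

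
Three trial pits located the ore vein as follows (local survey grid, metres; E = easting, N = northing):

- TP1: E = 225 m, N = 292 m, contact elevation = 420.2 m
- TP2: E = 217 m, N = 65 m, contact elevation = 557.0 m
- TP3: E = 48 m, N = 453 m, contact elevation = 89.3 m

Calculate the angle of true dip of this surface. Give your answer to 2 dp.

55.13°

Two edge vectors: TP1→TP2 = (-8, -227, 136.8), TP1→TP3 = (-177, 161, -330.9).
Normal n = (TP1→TP2) × (TP1→TP3) = (53089.5, -26860.8, -41467).
So ∂z/∂E = −n_x/n_z = 1.28028 and ∂z/∂N = −n_y/n_z = −0.64776.
Gradient magnitude |∇z| = √(a² + b²) = √(1.63912 + 0.41960) = 1.43482.
True dip = arctan(1.43482) = 55.13°, dipping toward WNW (azimuth ≈ 297°).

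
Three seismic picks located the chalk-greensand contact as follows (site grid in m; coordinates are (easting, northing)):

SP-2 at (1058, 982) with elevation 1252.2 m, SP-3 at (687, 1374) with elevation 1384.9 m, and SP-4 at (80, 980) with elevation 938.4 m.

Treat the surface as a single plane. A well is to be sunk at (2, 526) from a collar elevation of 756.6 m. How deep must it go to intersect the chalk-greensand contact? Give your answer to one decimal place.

134.1 m

Let the plane be z = a·E + b·N + c.
SP-3−SP-2: −371a + 392b = 132.7;  SP-4−SP-2: −978a − 2b = −313.8.
Solving gives a = 0.319548, b = 0.640950.
Then c = 1252.2 − a·1058 − b·982 = 284.71.
At (2, 526): z_contact = 0.64 + 337.14 + 284.71 = 622.48 m.
Depth below ground = 756.6 − 622.48 = 134.1 m.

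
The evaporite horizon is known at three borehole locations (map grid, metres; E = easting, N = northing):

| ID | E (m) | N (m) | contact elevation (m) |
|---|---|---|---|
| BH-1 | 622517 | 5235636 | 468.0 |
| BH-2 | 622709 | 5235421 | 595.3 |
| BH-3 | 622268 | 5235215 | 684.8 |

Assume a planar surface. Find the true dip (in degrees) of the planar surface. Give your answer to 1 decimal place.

28.7°

Let the plane be z = a·E + b·N + c.
BH-2−BH-1: 192a − 215b = 127.3;  BH-3−BH-1: −249a − 421b = 216.8.
Solving gives a = 0.05196, b = −0.54569.
Gradient magnitude |∇z| = √(a² + b²) = √(0.00270 + 0.29778) = 0.54816.
True dip = arctan(0.54816) = 28.7°, dipping toward N (azimuth ≈ 355°).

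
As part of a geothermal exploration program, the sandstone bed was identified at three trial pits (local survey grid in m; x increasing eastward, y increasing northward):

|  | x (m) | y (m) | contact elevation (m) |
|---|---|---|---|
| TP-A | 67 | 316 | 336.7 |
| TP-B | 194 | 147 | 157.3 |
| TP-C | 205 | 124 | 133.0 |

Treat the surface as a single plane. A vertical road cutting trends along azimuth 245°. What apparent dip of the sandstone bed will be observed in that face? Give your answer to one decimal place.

23.1°

Let the plane be z = a·x + b·y + c.
TP-B−TP-A: 127a − 169b = −179.4;  TP-C−TP-A: 138a − 192b = −203.7.
Solving gives a = −0.01836, b = 1.04774.
Unit vector along 245° is (sin 245°, cos 245°) = (-0.9063, -0.4226).
Slope in that direction = a·(-0.9063) + b·(-0.4226) = −0.42615.
Apparent dip = arctan|0.42615| = 23.1° (true dip is 46.3°, so apparent ≤ true as expected).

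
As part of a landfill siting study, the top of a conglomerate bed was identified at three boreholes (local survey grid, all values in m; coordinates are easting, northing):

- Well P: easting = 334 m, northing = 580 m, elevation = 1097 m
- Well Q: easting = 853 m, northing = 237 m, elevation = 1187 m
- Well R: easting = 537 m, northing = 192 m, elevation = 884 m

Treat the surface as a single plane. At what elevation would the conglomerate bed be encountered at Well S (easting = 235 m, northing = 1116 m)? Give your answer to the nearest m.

Two edge vectors: Well P→Well Q = (519, -343, 90), Well P→Well R = (203, -388, -213).
Normal n = (Well P→Well Q) × (Well P→Well R) = (107979, 128817, -131743).
So ∂z/∂easting = −n_x/n_z = 0.81962 and ∂z/∂northing = −n_y/n_z = 0.97779.
Intercept c from Well P: 1097 − 273.75 − 567.12 = 256.13.
At (235, 1116): z = 192.6 + 1091.2 + 256.13 = 1540.0 m.

1540 m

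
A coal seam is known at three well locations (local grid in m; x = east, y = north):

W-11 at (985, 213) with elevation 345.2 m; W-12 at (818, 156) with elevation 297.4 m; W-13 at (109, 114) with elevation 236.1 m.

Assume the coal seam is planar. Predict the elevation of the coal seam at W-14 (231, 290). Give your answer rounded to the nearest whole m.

366 m

Two edge vectors: W-11→W-12 = (-167, -57, -47.8), W-11→W-13 = (-876, -99, -109.1).
Normal n = (W-11→W-12) × (W-11→W-13) = (1486.5, 23653.1, -33399).
So ∂z/∂x = −n_x/n_z = 0.04451 and ∂z/∂y = −n_y/n_z = 0.70820.
Intercept c from W-11: 345.2 − 43.84 − 150.85 = 150.51.
At (231, 290): z = 10.3 + 205.4 + 150.51 = 366.2 m.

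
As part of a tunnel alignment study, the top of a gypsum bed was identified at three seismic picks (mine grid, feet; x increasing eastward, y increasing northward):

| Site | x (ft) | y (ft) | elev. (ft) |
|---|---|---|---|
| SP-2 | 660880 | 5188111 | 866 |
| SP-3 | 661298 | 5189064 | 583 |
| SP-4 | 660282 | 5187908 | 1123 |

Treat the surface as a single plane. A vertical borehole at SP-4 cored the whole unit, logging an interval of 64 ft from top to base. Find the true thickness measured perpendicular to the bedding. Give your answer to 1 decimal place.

Let the plane be z = a·x + b·y + c.
SP-3−SP-2: 418a + 953b = −283;  SP-4−SP-2: −598a − 203b = 257.
Solving gives a = −0.38651, b = −0.12743.
|∇z| = √(a²+b²) = 0.40697, so dip δ = arctan(0.40697) = 22.14°.
True thickness = vertical thickness × cos δ = 64 × cos 22.14° = 59.3 ft.

59.3 ft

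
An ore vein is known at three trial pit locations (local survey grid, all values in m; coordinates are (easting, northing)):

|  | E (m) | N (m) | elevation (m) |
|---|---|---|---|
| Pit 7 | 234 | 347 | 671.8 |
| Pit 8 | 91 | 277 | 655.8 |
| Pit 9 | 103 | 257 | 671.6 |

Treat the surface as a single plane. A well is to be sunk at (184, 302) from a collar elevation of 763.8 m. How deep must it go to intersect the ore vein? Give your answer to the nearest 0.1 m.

86.1 m

Let the plane be z = a·E + b·N + c.
Pit 8−Pit 7: −143a − 70b = −16;  Pit 9−Pit 7: −131a − 90b = −0.2.
Solving gives a = 0.38541, b = −0.55876.
Then c = 671.8 − a·234 − b·347 = 775.50.
At (184, 302): z_contact = 70.91 − 168.74 + 775.50 = 677.67 m.
Depth below ground = 763.8 − 677.67 = 86.1 m.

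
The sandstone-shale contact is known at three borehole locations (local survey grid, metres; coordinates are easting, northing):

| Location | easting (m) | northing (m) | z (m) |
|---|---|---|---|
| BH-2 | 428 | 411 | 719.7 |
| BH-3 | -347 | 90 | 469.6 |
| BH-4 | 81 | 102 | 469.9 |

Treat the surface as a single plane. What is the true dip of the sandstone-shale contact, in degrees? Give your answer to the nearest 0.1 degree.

Let the plane be z = a·easting + b·northing + c.
BH-3−BH-2: −775a − 321b = −250.1;  BH-4−BH-2: −347a − 309b = −249.8.
Solving gives a = −0.02268, b = 0.83388.
Gradient magnitude |∇z| = √(a² + b²) = √(0.00051 + 0.69536) = 0.83419.
True dip = arctan(0.83419) = 39.8°, dipping toward S (azimuth ≈ 178°).

39.8°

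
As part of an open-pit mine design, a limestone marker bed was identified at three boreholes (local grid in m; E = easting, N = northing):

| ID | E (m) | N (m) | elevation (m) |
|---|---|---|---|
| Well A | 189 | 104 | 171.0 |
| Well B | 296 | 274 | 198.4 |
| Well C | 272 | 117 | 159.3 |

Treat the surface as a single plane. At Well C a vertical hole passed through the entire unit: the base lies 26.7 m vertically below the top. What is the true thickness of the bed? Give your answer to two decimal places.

Two edge vectors: Well A→Well B = (107, 170, 27.4), Well A→Well C = (83, 13, -11.7).
Normal n = (Well A→Well B) × (Well A→Well C) = (-2345.2, 3526.1, -12719).
So ∂z/∂E = −n_x/n_z = −0.18439 and ∂z/∂N = −n_y/n_z = 0.27723.
|∇z| = √(a²+b²) = 0.33295, so dip δ = arctan(0.33295) = 18.42°.
True thickness = vertical thickness × cos δ = 26.7 × cos 18.42° = 25.33 m.

25.33 m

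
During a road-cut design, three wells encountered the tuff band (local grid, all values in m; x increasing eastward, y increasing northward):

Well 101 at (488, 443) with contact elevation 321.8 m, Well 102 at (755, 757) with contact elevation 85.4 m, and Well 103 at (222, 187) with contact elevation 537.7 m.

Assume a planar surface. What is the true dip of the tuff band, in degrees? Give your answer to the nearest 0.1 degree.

30.6°

Let the plane be z = a·x + b·y + c.
Well 102−Well 101: 267a + 314b = −236.4;  Well 103−Well 101: −266a − 256b = 215.9.
Solving gives a = −0.47945, b = −0.34518.
Gradient magnitude |∇z| = √(a² + b²) = √(0.22987 + 0.11915) = 0.59078.
True dip = arctan(0.59078) = 30.6°, dipping toward NE (azimuth ≈ 054°).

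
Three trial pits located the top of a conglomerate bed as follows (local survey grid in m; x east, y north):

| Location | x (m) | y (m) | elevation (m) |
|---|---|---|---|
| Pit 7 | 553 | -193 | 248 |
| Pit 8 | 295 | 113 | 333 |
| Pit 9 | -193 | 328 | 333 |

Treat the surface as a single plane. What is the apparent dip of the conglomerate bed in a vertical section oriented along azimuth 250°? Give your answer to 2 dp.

18.48°

Two edge vectors: Pit 7→Pit 8 = (-258, 306, 85), Pit 7→Pit 9 = (-746, 521, 85).
Normal n = (Pit 7→Pit 8) × (Pit 7→Pit 9) = (-18275, -41480, 93858).
So ∂z/∂x = −n_x/n_z = 0.19471 and ∂z/∂y = −n_y/n_z = 0.44194.
Unit vector along 250° is (sin 250°, cos 250°) = (-0.9397, -0.3420).
Slope in that direction = a·(-0.9397) + b·(-0.3420) = −0.33412.
Apparent dip = arctan|0.33412| = 18.48° (true dip is 25.8°, so apparent ≤ true as expected).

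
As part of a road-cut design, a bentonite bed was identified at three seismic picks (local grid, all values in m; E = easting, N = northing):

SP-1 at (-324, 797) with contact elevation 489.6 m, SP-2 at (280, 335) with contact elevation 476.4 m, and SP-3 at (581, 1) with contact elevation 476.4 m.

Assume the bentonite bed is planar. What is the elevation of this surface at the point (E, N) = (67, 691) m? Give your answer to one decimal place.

Two edge vectors: SP-1→SP-2 = (604, -462, -13.2), SP-1→SP-3 = (905, -796, -13.2).
Normal n = (SP-1→SP-2) × (SP-1→SP-3) = (-4408.8, -3973.2, -62674).
So ∂z/∂E = −n_x/n_z = −0.07034 and ∂z/∂N = −n_y/n_z = −0.06339.
Intercept c from SP-1: 489.6 − 22.79 + 50.53 = 517.33.
At (67, 691): z = −4.7 − 43.8 + 517.33 = 468.8 m.

468.8 m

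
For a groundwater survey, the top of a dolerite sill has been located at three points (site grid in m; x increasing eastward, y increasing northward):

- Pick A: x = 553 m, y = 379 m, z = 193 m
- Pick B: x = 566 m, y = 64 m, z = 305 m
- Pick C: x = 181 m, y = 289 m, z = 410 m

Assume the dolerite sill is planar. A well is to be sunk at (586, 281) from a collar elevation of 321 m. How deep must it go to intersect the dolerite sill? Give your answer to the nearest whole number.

107 m

Two edge vectors: Pick A→Pick B = (13, -315, 112), Pick A→Pick C = (-372, -90, 217).
Normal n = (Pick A→Pick B) × (Pick A→Pick C) = (-58275, -44485, -118350).
So ∂z/∂x = −n_x/n_z = −0.49240 and ∂z/∂y = −n_y/n_z = −0.37588.
Intercept c from Pick A: 193 + 272.29 + 142.46 = 607.75.
At (586, 281): z_contact = −288.5 − 105.6 + 607.75 = 213.6 m.
Depth below ground = 321 − 213.6 = 107 m.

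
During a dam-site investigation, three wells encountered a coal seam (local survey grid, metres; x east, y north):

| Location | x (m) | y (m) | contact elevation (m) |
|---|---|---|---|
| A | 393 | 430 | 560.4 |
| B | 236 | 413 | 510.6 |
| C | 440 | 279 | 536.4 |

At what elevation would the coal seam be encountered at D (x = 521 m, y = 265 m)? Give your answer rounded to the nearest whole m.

556 m

Let the plane be z = a·x + b·y + c.
B−A: −157a − 17b = −49.8;  C−A: 47a − 151b = −24.
Solving gives a = 0.29021, b = 0.24927.
Then c = 560.4 − a·393 − b·430 = 339.16.
At (521, 265): z = 151.2 + 66.1 + 339.16 = 556.4 m.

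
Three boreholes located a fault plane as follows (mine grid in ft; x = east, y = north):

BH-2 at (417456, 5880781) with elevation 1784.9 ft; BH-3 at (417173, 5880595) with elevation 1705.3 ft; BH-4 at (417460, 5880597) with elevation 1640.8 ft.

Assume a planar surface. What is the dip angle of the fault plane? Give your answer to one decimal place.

39.1°

Two edge vectors: BH-2→BH-3 = (-283, -186, -79.6), BH-2→BH-4 = (4, -184, -144.1).
Normal n = (BH-2→BH-3) × (BH-2→BH-4) = (12156.2, -41098.7, 52816).
So ∂z/∂x = −n_x/n_z = −0.23016 and ∂z/∂y = −n_y/n_z = 0.77815.
Gradient magnitude |∇z| = √(a² + b²) = √(0.05297 + 0.60552) = 0.81147.
True dip = arctan(0.81147) = 39.1°, dipping toward SSE (azimuth ≈ 164°).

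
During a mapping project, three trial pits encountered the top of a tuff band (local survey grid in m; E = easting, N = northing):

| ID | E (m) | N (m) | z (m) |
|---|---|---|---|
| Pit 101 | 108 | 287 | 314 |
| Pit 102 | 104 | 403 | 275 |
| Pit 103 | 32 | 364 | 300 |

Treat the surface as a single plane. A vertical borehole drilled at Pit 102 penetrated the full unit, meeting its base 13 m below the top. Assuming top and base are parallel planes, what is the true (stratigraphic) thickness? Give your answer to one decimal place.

Let the plane be z = a·E + b·N + c.
Pit 102−Pit 101: −4a + 116b = −39;  Pit 103−Pit 101: −76a + 77b = −14.
Solving gives a = −0.16208, b = −0.34180.
|∇z| = √(a²+b²) = 0.37828, so dip δ = arctan(0.37828) = 20.72°.
True thickness = vertical thickness × cos δ = 13 × cos 20.72° = 12.2 m.

12.2 m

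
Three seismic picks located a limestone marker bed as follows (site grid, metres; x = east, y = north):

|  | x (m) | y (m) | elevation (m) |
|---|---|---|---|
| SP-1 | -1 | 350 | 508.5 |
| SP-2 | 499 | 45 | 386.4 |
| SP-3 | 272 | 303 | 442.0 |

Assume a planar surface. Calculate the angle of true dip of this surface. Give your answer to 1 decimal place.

13.7°

Let the plane be z = a·x + b·y + c.
SP-2−SP-1: 500a − 305b = −122.1;  SP-3−SP-1: 273a − 47b = −66.5.
Solving gives a = −0.24335, b = 0.00139.
Gradient magnitude |∇z| = √(a² + b²) = √(0.05922 + 0.00000) = 0.24335.
True dip = arctan(0.24335) = 13.7°, dipping toward E (azimuth ≈ 090°).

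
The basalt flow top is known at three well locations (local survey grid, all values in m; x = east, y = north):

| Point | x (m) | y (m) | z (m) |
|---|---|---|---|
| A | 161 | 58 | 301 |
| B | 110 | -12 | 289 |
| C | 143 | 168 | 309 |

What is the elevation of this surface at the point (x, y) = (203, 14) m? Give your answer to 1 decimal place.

Let the plane be z = a·x + b·y + c.
B−A: −51a − 70b = −12;  C−A: −18a + 110b = 8.
Solving gives a = 0.11063, b = 0.09083.
Then c = 301 − a·161 − b·58 = 277.92.
At (203, 14): z = 22.5 + 1.3 + 277.92 = 301.6 m.

301.6 m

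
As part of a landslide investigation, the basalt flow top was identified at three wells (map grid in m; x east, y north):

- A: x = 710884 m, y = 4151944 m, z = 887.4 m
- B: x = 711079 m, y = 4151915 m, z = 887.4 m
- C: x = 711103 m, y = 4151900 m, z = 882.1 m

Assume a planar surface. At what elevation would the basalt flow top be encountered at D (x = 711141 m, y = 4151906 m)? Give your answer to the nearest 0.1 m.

Let the plane be z = a·x + b·y + c.
B−A: 195a − 29b = 0;  C−A: 219a − 44b = −5.3.
Solving gives a = 0.068954688, b = 0.463660834.
Then c = 887.4 − a·710884 − b·4151944 = −1973225.20.
At (711141, 4151906): z = 49036.5 + 1925076.2 − 1973225.20 = 887.5 m.

887.5 m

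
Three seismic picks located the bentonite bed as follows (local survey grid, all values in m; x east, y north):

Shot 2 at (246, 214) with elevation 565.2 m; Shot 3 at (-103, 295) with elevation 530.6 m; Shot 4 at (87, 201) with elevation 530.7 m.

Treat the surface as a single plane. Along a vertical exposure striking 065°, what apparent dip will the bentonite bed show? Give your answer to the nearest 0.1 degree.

18.1°

Two edge vectors: Shot 2→Shot 3 = (-349, 81, -34.6), Shot 2→Shot 4 = (-159, -13, -34.5).
Normal n = (Shot 2→Shot 3) × (Shot 2→Shot 4) = (-3244.3, -6539.1, 17416).
So ∂z/∂x = −n_x/n_z = 0.18628 and ∂z/∂y = −n_y/n_z = 0.37547.
Unit vector along 065° is (sin 65°, cos 65°) = (0.9063, 0.4226).
Slope in that direction = a·(0.9063) + b·(0.4226) = 0.32751.
Apparent dip = arctan|0.32751| = 18.1° (true dip is 22.7°, so apparent ≤ true as expected).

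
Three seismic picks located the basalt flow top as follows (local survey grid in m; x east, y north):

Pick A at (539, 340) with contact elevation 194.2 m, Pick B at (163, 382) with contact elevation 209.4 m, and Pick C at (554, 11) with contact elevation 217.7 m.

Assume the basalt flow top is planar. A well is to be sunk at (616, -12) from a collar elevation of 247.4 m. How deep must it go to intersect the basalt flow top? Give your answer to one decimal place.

31.0 m

Two edge vectors: Pick A→Pick B = (-376, 42, 15.2), Pick A→Pick C = (15, -329, 23.5).
Normal n = (Pick A→Pick B) × (Pick A→Pick C) = (5987.8, 9064, 123074).
So ∂z/∂x = −n_x/n_z = −0.04865 and ∂z/∂y = −n_y/n_z = −0.07365.
Intercept c from Pick A: 194.2 + 26.22 + 25.04 = 245.46.
At (616, -12): z_contact = −29.97 + 0.88 + 245.46 = 216.38 m.
Depth below ground = 247.4 − 216.38 = 31.0 m.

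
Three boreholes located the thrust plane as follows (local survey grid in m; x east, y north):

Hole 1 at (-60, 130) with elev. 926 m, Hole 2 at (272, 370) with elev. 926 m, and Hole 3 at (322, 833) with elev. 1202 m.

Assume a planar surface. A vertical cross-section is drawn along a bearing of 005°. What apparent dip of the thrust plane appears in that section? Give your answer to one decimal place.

31.1°

Let the plane be z = a·x + b·y + c.
Hole 2−Hole 1: 332a + 240b = 0;  Hole 3−Hole 1: 382a + 703b = 276.
Solving gives a = −0.46741, b = 0.64659.
Unit vector along 005° is (sin 5°, cos 5°) = (0.0872, 0.9962).
Slope in that direction = a·(0.0872) + b·(0.9962) = 0.60339.
Apparent dip = arctan|0.60339| = 31.1° (true dip is 38.6°, so apparent ≤ true as expected).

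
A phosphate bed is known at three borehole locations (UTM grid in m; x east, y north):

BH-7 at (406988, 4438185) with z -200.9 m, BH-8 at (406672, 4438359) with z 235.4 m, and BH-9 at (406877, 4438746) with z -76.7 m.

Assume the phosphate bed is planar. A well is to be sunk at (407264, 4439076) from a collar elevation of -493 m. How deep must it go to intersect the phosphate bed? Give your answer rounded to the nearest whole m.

150 m

Two edge vectors: BH-7→BH-8 = (-316, 174, 436.3), BH-7→BH-9 = (-111, 561, 124.2).
Normal n = (BH-7→BH-8) × (BH-7→BH-9) = (-223153.5, -9182.1, -157962).
So ∂z/∂x = −n_x/n_z = −1.41270369 and ∂z/∂y = −n_y/n_z = −0.05812854.
Intercept c from BH-7: -200.9 + 574953.45 + 257985.20 = 832737.75.
At (407264, 4439076): z_contact = −575343.4 − 258037.0 + 832737.75 = -642.6 m.
Depth below ground = -493 − (-642.6) = 150 m.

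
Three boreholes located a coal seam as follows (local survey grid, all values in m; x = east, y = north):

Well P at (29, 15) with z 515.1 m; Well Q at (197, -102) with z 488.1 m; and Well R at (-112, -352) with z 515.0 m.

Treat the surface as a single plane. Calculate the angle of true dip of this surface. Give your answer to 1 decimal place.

7.7°

Let the plane be z = a·x + b·y + c.
Well Q−Well P: 168a − 117b = −27;  Well R−Well P: −141a − 367b = −0.1.
Solving gives a = −0.12664, b = 0.04893.
Gradient magnitude |∇z| = √(a² + b²) = √(0.01604 + 0.00239) = 0.13576.
True dip = arctan(0.13576) = 7.7°, dipping toward ESE (azimuth ≈ 111°).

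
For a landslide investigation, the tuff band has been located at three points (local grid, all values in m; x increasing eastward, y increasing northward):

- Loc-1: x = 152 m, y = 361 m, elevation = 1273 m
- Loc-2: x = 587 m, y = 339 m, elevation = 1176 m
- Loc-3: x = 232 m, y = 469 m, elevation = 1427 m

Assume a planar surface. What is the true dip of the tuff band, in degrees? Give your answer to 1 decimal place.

57.0°

Let the plane be z = a·x + b·y + c.
Loc-2−Loc-1: 435a − 22b = −97;  Loc-3−Loc-1: 80a + 108b = 154.
Solving gives a = −0.14542, b = 1.53365.
Gradient magnitude |∇z| = √(a² + b²) = √(0.02115 + 2.35208) = 1.54053.
True dip = arctan(1.54053) = 57.0°, dipping toward S (azimuth ≈ 175°).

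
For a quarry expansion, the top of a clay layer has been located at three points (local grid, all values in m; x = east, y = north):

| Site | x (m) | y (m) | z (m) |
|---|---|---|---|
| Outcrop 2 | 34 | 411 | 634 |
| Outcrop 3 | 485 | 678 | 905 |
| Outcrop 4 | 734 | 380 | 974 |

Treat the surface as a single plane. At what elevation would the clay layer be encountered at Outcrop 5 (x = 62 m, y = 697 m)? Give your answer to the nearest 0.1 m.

699.6 m

Two edge vectors: Outcrop 2→Outcrop 3 = (451, 267, 271), Outcrop 2→Outcrop 4 = (700, -31, 340).
Normal n = (Outcrop 2→Outcrop 3) × (Outcrop 2→Outcrop 4) = (99181, 36360, -200881).
So ∂z/∂x = −n_x/n_z = 0.49373 and ∂z/∂y = −n_y/n_z = 0.18100.
Intercept c from Outcrop 2: 634 − 16.79 − 74.39 = 542.82.
At (62, 697): z = 30.6 + 126.2 + 542.82 = 699.6 m.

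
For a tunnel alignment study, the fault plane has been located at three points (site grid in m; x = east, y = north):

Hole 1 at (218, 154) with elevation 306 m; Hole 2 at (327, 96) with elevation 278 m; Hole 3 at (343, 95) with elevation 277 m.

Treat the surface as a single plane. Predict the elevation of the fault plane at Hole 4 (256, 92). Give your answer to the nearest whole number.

Two edge vectors: Hole 1→Hole 2 = (109, -58, -28), Hole 1→Hole 3 = (125, -59, -29).
Normal n = (Hole 1→Hole 2) × (Hole 1→Hole 3) = (30, -339, 819).
So ∂z/∂x = −n_x/n_z = −0.03663 and ∂z/∂y = −n_y/n_z = 0.41392.
Intercept c from Hole 1: 306 + 7.99 − 63.74 = 250.24.
At (256, 92): z = −9.4 + 38.1 + 250.24 = 278.9 m.

279 m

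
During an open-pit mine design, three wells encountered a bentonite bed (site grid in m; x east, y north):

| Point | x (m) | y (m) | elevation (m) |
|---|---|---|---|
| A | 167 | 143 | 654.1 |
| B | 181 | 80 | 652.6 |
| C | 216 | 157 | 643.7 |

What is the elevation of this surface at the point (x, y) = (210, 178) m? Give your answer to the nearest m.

644 m

Let the plane be z = a·x + b·y + c.
B−A: 14a − 63b = −1.5;  C−A: 49a + 14b = −10.4.
Solving gives a = −0.20597, b = −0.02196.
Then c = 654.1 − a·167 − b·143 = 691.64.
At (210, 178): z = −43.3 − 3.9 + 691.64 = 644.5 m.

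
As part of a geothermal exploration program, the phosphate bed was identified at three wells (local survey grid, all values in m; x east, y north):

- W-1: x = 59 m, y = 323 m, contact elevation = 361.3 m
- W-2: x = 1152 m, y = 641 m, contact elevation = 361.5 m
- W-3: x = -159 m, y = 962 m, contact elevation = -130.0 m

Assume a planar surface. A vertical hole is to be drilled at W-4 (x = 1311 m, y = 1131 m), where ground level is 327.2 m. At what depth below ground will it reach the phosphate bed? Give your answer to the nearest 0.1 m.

Two edge vectors: W-1→W-2 = (1093, 318, 0.2), W-1→W-3 = (-218, 639, -491.3).
Normal n = (W-1→W-2) × (W-1→W-3) = (-156361.2, 536947.3, 767751).
So ∂z/∂x = −n_x/n_z = 0.203661 and ∂z/∂y = −n_y/n_z = −0.699377.
Intercept c from W-1: 361.3 − 12.02 + 225.90 = 575.18.
At (1311, 1131): z_contact = 267.00 − 791.00 + 575.18 = 51.19 m.
Depth below ground = 327.2 − 51.19 = 276.0 m.

276.0 m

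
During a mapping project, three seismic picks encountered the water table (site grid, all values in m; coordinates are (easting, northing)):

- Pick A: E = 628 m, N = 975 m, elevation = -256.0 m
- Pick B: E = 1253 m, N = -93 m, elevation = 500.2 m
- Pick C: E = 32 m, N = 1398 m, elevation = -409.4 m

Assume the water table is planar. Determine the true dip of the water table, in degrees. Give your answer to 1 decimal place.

46.2°

Let the plane be z = a·E + b·N + c.
Pick B−Pick A: 625a − 1068b = 756.2;  Pick C−Pick A: −596a + 423b = −153.4.
Solving gives a = −0.41929, b = −0.95343.
Gradient magnitude |∇z| = √(a² + b²) = √(0.17581 + 0.90902) = 1.04155.
True dip = arctan(1.04155) = 46.2°, dipping toward NNE (azimuth ≈ 024°).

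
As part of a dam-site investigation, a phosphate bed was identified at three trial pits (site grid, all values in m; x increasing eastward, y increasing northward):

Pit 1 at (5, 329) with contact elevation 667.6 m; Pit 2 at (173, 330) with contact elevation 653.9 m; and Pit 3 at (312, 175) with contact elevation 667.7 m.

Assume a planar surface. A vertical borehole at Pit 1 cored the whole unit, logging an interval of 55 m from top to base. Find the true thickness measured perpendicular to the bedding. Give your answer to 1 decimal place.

Two edge vectors: Pit 1→Pit 2 = (168, 1, -13.7), Pit 1→Pit 3 = (307, -154, 0.1).
Normal n = (Pit 1→Pit 2) × (Pit 1→Pit 3) = (-2109.7, -4222.7, -26179).
So ∂z/∂x = −n_x/n_z = −0.08059 and ∂z/∂y = −n_y/n_z = −0.16130.
|∇z| = √(a²+b²) = 0.18031, so dip δ = arctan(0.18031) = 10.22°.
True thickness = vertical thickness × cos δ = 55 × cos 10.22° = 54.1 m.

54.1 m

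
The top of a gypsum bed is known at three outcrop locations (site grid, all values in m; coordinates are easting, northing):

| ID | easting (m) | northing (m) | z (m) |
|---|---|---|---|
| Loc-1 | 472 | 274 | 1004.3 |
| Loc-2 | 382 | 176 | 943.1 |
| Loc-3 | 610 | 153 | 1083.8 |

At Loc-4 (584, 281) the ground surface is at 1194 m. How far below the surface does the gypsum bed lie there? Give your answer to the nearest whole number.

120 m

Let the plane be z = a·easting + b·northing + c.
Loc-2−Loc-1: −90a − 98b = −61.2;  Loc-3−Loc-1: 138a − 121b = 79.5.
Solving gives a = 0.62244, b = 0.05286.
Then c = 1004.3 − a·472 − b·274 = 696.02.
At (584, 281): z_contact = 363.5 + 14.9 + 696.02 = 1074.4 m.
Depth below ground = 1194 − 1074.4 = 120 m.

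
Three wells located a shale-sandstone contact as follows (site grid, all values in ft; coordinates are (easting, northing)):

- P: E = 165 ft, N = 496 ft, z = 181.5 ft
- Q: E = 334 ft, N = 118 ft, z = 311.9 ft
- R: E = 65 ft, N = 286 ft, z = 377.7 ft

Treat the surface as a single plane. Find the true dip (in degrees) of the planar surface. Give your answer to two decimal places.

41.89°

Let the plane be z = a·E + b·N + c.
Q−P: 169a − 378b = 130.4;  R−P: −100a − 210b = 196.2.
Solving gives a = −0.63828, b = −0.63034.
Gradient magnitude |∇z| = √(a² + b²) = √(0.40740 + 0.39733) = 0.89707.
True dip = arctan(0.89707) = 41.89°, dipping toward NE (azimuth ≈ 045°).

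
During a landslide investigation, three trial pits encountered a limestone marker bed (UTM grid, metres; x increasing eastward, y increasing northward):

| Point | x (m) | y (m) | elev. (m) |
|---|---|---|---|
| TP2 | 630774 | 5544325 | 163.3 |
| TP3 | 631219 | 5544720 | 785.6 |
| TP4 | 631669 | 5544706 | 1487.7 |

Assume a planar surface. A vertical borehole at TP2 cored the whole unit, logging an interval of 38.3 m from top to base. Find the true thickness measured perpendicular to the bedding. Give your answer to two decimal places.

20.63 m

Let the plane be z = a·x + b·y + c.
TP3−TP2: 445a + 395b = 622.3;  TP4−TP2: 895a + 381b = 1324.4.
Solving gives a = 1.55474, b = −0.17610.
|∇z| = √(a²+b²) = 1.56469, so dip δ = arctan(1.56469) = 57.42°.
True thickness = vertical thickness × cos δ = 38.3 × cos 57.42° = 20.63 m.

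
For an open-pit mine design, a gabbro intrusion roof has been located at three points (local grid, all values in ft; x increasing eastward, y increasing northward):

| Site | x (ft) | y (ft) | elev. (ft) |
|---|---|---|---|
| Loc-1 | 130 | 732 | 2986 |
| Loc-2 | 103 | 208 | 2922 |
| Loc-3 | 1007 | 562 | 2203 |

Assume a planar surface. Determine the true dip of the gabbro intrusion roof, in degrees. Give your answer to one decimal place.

Two edge vectors: Loc-1→Loc-2 = (-27, -524, -64), Loc-1→Loc-3 = (877, -170, -783).
Normal n = (Loc-1→Loc-2) × (Loc-1→Loc-3) = (399412, -77269, 464138).
So ∂z/∂x = −n_x/n_z = −0.86055 and ∂z/∂y = −n_y/n_z = 0.16648.
Gradient magnitude |∇z| = √(a² + b²) = √(0.74054 + 0.02772) = 0.87650.
True dip = arctan(0.87650) = 41.2°, dipping toward E (azimuth ≈ 101°).

41.2°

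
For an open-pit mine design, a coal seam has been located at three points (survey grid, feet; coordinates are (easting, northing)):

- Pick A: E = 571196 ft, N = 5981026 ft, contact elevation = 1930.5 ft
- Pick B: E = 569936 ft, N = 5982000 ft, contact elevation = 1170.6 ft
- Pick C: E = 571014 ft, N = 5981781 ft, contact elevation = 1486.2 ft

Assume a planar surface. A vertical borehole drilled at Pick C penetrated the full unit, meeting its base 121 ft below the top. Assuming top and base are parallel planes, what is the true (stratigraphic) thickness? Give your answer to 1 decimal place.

Two edge vectors: Pick A→Pick B = (-1260, 974, -759.9), Pick A→Pick C = (-182, 755, -444.3).
Normal n = (Pick A→Pick B) × (Pick A→Pick C) = (140976.3, -421516.2, -774032).
So ∂z/∂E = −n_x/n_z = 0.18213 and ∂z/∂N = −n_y/n_z = −0.54457.
|∇z| = √(a²+b²) = 0.57422, so dip δ = arctan(0.57422) = 29.87°.
True thickness = vertical thickness × cos δ = 121 × cos 29.87° = 104.9 ft.

104.9 ft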